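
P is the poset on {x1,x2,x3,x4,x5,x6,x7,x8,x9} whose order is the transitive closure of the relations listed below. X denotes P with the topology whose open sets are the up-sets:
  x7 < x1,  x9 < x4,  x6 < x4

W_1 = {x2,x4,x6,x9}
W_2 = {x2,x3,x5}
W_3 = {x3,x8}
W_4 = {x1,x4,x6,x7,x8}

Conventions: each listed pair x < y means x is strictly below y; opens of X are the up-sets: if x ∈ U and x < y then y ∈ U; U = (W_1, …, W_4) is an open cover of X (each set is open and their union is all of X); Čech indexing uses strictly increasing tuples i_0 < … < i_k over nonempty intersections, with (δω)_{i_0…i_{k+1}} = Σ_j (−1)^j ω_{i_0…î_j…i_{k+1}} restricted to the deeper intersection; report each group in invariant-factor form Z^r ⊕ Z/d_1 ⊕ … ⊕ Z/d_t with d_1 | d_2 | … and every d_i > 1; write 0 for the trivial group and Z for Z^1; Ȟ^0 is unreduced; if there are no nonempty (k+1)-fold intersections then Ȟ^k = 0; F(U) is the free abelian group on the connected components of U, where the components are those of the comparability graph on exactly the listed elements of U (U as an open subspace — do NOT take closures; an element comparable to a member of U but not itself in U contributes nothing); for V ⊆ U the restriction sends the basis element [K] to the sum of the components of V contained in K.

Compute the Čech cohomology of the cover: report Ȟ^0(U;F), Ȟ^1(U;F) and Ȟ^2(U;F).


Ȟ^0 ≅ Z^6,  Ȟ^1 ≅ 0,  Ȟ^2 ≅ 0

nonempty overlaps:
  W12={x2} W14={x4,x6} W23={x3} W34={x8}
components per intersection:
  W1: {x2} {x4,x6,x9}
  W2: {x2} {x3} {x5}
  W3: {x3} {x8}
  W4: {x1,x7} {x4,x6} {x8}
  W12: {x2}
  W14: {x4,x6}
  W23: {x3}
  W34: {x8}
C dims 10,4; δ0: rk 4, SNF 1^4
degree 0: 10−4−0 = 6 → Ȟ^0 ≅ Z^6
degree 1: 4−0−4 = 0 → Ȟ^1 ≅ 0
degree 2: 0−0−0 = 0 → Ȟ^2 ≅ 0


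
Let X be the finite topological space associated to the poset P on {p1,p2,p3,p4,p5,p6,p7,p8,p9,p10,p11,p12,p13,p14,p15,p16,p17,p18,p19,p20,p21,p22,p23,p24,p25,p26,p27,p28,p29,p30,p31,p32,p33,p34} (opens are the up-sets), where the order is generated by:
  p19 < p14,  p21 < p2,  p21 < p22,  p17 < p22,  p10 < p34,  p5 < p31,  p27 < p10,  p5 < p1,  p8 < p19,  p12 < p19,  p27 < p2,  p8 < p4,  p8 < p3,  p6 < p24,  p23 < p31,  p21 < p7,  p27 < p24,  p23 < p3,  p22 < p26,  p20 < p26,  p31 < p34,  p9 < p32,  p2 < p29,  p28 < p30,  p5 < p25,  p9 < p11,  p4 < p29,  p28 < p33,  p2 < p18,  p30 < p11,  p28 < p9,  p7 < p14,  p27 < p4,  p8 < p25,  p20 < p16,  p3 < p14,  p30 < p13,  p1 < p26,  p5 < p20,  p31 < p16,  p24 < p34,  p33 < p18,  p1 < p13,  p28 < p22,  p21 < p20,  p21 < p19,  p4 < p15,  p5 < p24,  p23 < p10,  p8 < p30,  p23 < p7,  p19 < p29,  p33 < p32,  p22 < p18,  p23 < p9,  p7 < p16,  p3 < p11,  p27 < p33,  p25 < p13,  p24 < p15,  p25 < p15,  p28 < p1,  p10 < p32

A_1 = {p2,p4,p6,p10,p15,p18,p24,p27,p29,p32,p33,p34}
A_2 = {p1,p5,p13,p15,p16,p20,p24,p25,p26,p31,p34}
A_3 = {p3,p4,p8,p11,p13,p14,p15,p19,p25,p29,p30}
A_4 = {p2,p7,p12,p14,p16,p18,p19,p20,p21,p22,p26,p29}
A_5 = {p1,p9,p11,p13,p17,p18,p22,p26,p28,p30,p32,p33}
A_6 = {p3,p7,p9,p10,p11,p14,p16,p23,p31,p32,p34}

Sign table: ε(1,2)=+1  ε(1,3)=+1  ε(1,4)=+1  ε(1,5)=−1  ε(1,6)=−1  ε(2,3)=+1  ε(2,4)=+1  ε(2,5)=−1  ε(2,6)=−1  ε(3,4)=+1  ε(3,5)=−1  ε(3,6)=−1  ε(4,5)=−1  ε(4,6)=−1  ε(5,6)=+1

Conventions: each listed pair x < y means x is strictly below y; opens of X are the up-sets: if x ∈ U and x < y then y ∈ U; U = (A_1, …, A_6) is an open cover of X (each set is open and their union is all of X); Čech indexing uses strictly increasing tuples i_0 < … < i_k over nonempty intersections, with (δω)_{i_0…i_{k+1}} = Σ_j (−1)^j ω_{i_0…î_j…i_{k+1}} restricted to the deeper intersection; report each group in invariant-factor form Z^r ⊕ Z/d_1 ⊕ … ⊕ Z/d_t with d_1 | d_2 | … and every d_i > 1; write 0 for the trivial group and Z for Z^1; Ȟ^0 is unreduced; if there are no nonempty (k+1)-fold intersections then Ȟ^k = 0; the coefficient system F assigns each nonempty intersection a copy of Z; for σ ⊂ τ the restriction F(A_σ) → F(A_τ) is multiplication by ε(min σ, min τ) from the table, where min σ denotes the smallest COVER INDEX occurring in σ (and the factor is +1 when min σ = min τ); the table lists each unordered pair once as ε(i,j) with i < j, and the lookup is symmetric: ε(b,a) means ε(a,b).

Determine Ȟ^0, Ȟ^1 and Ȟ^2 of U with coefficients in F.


Ȟ^0 = Z, Ȟ^1 = 0, Ȟ^2 = Z/2

intersection data:
  A12={p15,p24,p34} A13={p4,p15,p29} A14={p2,p18,p29} A15={p18,p32,p33} A16={p10,p32,p34} A23={p13,p15,p25} A24={p16,p20,p26} A25={p1,p13,p26} A26={p16,p31,p34} A34={p14,p19,p29} A35={p11,p13,p30} A36={p3,p11,p14} A45={p18,p22,p26} A46={p7,p14,p16} A56={p9,p11,p32}
  A123={p15} A126={p34} A134={p29} A145={p18} A156={p32} A235={p13} A245={p26} A246={p16} A346={p14} A356={p11}
C dims 6,15,10; δ0: rk 5, SNF 1^5; δ1: rk 10, SNF 1^9·2
Ȟ^0 = (6 − 5) − 0 = 1, so Ȟ^0 ≅ Z
Ȟ^1 = (15 − 10) − 5 = 0, so Ȟ^1 ≅ 0
Ȟ^2 = (10 − 0) − 10 = 0 plus torsion [2], so Ȟ^2 ≅ Z/2


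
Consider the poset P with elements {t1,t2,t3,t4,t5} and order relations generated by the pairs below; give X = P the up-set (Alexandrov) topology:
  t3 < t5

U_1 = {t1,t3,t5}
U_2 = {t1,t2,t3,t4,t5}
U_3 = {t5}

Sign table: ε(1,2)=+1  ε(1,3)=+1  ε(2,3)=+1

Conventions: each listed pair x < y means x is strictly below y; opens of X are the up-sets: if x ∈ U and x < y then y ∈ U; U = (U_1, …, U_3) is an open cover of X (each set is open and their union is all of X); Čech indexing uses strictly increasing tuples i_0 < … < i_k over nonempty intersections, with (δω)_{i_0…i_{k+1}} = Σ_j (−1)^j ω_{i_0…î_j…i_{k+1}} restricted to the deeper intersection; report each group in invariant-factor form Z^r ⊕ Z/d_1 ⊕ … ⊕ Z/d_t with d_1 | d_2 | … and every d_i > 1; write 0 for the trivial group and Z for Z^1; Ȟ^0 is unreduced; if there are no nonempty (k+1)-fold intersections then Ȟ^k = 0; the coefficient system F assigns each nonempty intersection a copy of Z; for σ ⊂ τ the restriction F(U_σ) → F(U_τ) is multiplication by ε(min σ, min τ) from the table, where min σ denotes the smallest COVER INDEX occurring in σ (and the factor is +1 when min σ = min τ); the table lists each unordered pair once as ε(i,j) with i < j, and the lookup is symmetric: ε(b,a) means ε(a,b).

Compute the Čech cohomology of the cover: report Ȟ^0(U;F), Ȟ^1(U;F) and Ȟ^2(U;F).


nerve simplices:
  U12={t1,t3,t5} U13={t5} U23={t5}
  U123={t5}
C dims 3,3,1; δ0: rk 2, SNF 1^2; δ1: rk 1, SNF 1^1
degree 0: 3−2−0 = 1 → Ȟ^0 ≅ Z
degree 1: 3−1−2 = 0 → Ȟ^1 ≅ 0
degree 2: 1−0−1 = 0 → Ȟ^2 ≅ 0

Ȟ^0(U;F) ≅ Z,  Ȟ^1(U;F) ≅ 0,  Ȟ^2(U;F) ≅ 0


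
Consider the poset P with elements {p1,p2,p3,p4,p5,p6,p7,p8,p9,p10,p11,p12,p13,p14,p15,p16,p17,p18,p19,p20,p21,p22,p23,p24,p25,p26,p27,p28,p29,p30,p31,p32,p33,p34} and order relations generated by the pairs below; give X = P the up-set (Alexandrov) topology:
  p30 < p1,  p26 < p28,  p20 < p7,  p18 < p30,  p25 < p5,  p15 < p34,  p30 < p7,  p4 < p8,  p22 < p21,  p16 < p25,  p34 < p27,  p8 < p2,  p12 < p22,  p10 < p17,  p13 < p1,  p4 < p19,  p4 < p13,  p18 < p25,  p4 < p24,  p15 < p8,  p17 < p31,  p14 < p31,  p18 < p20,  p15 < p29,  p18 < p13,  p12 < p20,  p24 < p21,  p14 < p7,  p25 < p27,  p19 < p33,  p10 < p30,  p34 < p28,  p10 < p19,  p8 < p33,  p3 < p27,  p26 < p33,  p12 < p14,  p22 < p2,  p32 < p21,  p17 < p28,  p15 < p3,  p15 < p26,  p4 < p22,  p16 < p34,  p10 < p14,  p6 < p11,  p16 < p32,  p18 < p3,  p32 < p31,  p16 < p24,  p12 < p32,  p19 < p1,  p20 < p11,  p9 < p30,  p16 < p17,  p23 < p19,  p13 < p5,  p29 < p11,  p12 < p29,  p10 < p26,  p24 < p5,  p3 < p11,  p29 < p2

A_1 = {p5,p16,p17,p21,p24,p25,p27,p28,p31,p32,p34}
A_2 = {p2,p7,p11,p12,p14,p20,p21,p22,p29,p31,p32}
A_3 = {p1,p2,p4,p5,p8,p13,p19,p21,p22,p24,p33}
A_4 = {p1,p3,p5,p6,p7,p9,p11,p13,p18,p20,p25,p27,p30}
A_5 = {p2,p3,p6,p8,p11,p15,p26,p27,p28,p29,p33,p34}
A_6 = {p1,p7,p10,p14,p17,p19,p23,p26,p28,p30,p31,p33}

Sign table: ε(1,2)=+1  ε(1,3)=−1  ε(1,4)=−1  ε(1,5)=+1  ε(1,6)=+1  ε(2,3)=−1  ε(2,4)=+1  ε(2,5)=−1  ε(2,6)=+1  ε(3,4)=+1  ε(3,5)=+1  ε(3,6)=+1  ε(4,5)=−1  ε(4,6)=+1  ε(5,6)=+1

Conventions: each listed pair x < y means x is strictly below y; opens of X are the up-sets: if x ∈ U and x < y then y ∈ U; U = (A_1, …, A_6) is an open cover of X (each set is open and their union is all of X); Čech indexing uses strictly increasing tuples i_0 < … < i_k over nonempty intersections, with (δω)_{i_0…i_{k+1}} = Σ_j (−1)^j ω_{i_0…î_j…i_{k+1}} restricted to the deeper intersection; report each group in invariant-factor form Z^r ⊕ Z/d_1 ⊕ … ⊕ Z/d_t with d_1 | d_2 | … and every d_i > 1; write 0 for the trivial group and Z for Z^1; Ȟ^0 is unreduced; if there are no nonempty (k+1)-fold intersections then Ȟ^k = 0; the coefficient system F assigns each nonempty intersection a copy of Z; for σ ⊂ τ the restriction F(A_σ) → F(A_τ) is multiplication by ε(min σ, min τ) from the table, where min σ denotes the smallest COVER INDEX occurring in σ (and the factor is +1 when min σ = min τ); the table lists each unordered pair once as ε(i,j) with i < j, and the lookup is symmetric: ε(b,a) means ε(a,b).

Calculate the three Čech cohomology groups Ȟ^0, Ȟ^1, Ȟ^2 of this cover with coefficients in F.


Ȟ^0(U;F) ≅ 0; Ȟ^1(U;F) ≅ Z/2; Ȟ^2(U;F) ≅ Z

cover nerve:
  A12={p21,p31,p32} A13={p5,p21,p24} A14={p5,p25,p27} A15={p27,p28,p34} A16={p17,p28,p31} A23={p2,p21,p22} A24={p7,p11,p20} A25={p2,p11,p29} A26={p7,p14,p31} A34={p1,p5,p13} A35={p2,p8,p33} A36={p1,p19,p33} A45={p3,p6,p11,p27} A46={p1,p7,p30} A56={p26,p28,p33}
  A123={p21} A126={p31} A134={p5} A145={p27} A156={p28} A235={p2} A245={p11} A246={p7} A346={p1} A356={p33}
C dims 6,15,10; δ0: rk 6, SNF 1^5·2; δ1: rk 9, SNF 1^9
Ȟ^0: (6−6)−0=0 ⇒ 0
Ȟ^1: (15−9)−6=0 plus torsion [2] ⇒ Z/2
Ȟ^2: (10−0)−9=1 ⇒ Z


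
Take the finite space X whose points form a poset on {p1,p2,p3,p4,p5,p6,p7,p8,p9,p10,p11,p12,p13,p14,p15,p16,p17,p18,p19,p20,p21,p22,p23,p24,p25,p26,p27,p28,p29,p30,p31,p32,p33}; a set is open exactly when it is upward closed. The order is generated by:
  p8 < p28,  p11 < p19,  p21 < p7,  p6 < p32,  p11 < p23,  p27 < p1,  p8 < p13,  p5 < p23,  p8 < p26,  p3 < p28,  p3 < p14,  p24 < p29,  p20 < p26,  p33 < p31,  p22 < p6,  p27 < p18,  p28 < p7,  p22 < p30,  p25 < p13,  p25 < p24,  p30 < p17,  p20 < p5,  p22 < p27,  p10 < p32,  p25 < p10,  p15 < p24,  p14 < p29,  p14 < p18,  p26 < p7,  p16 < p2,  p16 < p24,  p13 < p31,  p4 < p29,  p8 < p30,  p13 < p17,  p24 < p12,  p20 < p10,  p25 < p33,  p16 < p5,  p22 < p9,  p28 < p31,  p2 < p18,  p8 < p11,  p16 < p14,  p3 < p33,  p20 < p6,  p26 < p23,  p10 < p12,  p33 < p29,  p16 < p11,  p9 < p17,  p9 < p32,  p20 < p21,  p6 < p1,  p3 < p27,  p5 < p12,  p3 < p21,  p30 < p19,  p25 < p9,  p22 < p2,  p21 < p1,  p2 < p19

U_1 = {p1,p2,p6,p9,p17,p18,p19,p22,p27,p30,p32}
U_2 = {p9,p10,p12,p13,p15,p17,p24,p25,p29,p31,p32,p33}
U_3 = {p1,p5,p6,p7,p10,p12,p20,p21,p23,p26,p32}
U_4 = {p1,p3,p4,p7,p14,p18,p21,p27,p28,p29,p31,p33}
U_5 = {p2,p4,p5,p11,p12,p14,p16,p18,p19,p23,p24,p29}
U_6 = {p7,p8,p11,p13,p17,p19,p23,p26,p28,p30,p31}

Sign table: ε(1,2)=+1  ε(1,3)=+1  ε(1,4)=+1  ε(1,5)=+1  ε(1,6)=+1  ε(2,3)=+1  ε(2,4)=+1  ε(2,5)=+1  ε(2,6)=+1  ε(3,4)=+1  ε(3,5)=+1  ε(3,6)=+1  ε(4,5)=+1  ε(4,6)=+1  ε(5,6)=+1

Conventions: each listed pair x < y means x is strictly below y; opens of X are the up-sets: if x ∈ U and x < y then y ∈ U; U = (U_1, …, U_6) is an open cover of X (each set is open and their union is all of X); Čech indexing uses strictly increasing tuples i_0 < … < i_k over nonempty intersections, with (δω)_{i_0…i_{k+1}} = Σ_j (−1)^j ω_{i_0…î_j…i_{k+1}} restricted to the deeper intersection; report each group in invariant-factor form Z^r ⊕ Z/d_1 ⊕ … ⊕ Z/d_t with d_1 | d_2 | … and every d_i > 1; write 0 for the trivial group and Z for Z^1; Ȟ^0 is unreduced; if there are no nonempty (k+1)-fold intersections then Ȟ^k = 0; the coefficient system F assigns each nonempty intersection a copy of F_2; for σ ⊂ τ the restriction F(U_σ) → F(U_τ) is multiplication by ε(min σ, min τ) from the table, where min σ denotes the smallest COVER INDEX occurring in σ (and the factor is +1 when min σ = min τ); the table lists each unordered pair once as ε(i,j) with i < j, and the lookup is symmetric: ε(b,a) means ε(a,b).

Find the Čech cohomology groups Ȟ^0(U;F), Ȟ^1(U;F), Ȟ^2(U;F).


cover nerve:
  U12={p9,p17,p32} U13={p1,p6,p32} U14={p1,p18,p27} U15={p2,p18,p19} U16={p17,p19,p30} U23={p10,p12,p32} U24={p29,p31,p33} U25={p12,p24,p29} U26={p13,p17,p31} U34={p1,p7,p21} U35={p5,p12,p23} U36={p7,p23,p26} U45={p4,p14,p18,p29} U46={p7,p28,p31} U56={p11,p19,p23}
  U123={p32} U126={p17} U134={p1} U145={p18} U156={p19} U235={p12} U245={p29} U246={p31} U346={p7} U356={p23}
C dims 6,15,10; δ0: rk_F2 5; δ1: rk_F2 9
Ȟ^0: (6−5)−0=1 ⇒ Z/2
Ȟ^1: (15−9)−5=1 ⇒ Z/2
Ȟ^2: (10−0)−9=1 ⇒ Z/2

Ȟ^0 ≅ Z/2; Ȟ^1 ≅ Z/2; Ȟ^2 ≅ Z/2


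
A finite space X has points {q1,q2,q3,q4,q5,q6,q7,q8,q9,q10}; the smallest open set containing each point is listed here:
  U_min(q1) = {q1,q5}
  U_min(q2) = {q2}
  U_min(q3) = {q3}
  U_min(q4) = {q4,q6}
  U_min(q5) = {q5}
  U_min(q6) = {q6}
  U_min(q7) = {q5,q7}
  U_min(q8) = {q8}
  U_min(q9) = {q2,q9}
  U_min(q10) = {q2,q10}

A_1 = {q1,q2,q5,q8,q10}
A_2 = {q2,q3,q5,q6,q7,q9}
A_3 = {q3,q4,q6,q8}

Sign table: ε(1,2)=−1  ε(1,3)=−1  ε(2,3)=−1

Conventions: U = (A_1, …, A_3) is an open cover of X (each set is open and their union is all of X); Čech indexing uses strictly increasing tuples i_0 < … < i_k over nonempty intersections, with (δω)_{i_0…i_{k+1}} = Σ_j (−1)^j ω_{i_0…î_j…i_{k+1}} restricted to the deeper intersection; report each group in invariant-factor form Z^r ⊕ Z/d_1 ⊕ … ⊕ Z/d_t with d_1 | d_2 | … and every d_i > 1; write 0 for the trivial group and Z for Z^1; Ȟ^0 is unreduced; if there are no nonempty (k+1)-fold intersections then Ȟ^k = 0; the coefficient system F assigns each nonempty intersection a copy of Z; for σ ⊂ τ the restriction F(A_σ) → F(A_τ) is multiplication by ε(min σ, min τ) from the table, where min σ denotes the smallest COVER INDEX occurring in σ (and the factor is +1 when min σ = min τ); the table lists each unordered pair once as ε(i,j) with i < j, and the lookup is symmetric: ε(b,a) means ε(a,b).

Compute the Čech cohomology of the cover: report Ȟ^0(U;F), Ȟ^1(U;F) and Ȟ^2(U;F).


nonempty intersections:
  A12={q2,q5} A13={q8} A23={q3,q6}
C dims 3,3; δ0: rk 3, SNF 1^2·2
Ȟ^0: (3−3)−0=0 ⇒ 0
Ȟ^1: (3−0)−3=0 plus torsion [2] ⇒ Z/2
Ȟ^2: (0−0)−0=0 ⇒ 0

Ȟ^0(U;F) ≅ 0, Ȟ^1(U;F) ≅ Z/2 and Ȟ^2(U;F) ≅ 0


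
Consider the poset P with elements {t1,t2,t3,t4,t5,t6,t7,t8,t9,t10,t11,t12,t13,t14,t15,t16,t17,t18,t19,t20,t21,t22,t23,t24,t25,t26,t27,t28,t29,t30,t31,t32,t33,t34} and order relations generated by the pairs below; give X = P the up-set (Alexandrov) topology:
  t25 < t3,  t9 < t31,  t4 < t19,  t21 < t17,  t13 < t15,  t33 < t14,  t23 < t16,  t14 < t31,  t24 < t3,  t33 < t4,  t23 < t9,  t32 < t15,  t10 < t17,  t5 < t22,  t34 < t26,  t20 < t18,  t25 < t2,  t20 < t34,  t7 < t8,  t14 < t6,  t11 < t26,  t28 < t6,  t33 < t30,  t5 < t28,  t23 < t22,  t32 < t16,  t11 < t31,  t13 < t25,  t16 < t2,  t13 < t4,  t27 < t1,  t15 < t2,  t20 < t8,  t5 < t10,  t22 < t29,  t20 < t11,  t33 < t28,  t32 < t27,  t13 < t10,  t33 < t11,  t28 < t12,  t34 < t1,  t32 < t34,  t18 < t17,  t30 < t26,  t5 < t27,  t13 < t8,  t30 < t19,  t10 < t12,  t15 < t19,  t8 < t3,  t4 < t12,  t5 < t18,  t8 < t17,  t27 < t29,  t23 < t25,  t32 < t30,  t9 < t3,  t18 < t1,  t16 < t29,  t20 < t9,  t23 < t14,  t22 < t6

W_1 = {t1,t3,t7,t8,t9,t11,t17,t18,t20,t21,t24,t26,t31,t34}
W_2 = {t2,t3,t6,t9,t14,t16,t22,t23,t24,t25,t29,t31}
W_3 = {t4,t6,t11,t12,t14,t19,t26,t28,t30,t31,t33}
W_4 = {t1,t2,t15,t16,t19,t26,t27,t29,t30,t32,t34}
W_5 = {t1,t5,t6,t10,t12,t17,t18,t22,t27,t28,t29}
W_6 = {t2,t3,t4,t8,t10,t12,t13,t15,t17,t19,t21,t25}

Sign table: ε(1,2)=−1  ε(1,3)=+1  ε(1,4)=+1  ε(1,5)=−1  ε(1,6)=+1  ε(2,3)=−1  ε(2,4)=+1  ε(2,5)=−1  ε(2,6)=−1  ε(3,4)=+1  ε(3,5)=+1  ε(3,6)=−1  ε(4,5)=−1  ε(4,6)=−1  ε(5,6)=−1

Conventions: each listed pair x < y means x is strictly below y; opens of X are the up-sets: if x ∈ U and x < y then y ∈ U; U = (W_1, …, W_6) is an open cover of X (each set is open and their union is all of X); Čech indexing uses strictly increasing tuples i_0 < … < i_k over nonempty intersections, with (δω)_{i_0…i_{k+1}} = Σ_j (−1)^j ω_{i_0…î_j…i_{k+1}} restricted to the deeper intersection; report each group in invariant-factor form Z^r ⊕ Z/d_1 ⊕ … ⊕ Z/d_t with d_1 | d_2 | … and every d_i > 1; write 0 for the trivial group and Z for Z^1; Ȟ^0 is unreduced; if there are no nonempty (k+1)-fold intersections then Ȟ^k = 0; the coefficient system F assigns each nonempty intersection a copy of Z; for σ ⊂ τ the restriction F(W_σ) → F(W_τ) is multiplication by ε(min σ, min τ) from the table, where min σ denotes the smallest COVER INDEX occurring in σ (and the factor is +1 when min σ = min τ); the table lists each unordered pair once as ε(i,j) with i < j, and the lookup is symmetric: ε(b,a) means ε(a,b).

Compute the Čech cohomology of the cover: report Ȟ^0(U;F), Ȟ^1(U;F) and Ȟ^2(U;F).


nonempty overlaps:
  W12={t3,t9,t24,t31} W13={t11,t26,t31} W14={t1,t26,t34} W15={t1,t17,t18} W16={t3,t8,t17,t21} W23={t6,t14,t31} W24={t2,t16,t29} W25={t6,t22,t29} W26={t2,t3,t25} W34={t19,t26,t30} W35={t6,t12,t28} W36={t4,t12,t19} W45={t1,t27,t29} W46={t2,t15,t19} W56={t10,t12,t17}
  W123={t31} W126={t3} W134={t26} W145={t1} W156={t17} W235={t6} W245={t29} W246={t2} W346={t19} W356={t12}
C dims 6,15,10; δ0: rk 6, SNF 1^5·2; δ1: rk 9, SNF 1^9
degree 0: 6−6−0 = 0 → Ȟ^0 ≅ 0
degree 1: 15−9−6 = 0 plus torsion [2] → Ȟ^1 ≅ Z/2
degree 2: 10−0−9 = 1 → Ȟ^2 ≅ Z

Ȟ^0 = 0, Ȟ^1 = Z/2 and Ȟ^2 = Z


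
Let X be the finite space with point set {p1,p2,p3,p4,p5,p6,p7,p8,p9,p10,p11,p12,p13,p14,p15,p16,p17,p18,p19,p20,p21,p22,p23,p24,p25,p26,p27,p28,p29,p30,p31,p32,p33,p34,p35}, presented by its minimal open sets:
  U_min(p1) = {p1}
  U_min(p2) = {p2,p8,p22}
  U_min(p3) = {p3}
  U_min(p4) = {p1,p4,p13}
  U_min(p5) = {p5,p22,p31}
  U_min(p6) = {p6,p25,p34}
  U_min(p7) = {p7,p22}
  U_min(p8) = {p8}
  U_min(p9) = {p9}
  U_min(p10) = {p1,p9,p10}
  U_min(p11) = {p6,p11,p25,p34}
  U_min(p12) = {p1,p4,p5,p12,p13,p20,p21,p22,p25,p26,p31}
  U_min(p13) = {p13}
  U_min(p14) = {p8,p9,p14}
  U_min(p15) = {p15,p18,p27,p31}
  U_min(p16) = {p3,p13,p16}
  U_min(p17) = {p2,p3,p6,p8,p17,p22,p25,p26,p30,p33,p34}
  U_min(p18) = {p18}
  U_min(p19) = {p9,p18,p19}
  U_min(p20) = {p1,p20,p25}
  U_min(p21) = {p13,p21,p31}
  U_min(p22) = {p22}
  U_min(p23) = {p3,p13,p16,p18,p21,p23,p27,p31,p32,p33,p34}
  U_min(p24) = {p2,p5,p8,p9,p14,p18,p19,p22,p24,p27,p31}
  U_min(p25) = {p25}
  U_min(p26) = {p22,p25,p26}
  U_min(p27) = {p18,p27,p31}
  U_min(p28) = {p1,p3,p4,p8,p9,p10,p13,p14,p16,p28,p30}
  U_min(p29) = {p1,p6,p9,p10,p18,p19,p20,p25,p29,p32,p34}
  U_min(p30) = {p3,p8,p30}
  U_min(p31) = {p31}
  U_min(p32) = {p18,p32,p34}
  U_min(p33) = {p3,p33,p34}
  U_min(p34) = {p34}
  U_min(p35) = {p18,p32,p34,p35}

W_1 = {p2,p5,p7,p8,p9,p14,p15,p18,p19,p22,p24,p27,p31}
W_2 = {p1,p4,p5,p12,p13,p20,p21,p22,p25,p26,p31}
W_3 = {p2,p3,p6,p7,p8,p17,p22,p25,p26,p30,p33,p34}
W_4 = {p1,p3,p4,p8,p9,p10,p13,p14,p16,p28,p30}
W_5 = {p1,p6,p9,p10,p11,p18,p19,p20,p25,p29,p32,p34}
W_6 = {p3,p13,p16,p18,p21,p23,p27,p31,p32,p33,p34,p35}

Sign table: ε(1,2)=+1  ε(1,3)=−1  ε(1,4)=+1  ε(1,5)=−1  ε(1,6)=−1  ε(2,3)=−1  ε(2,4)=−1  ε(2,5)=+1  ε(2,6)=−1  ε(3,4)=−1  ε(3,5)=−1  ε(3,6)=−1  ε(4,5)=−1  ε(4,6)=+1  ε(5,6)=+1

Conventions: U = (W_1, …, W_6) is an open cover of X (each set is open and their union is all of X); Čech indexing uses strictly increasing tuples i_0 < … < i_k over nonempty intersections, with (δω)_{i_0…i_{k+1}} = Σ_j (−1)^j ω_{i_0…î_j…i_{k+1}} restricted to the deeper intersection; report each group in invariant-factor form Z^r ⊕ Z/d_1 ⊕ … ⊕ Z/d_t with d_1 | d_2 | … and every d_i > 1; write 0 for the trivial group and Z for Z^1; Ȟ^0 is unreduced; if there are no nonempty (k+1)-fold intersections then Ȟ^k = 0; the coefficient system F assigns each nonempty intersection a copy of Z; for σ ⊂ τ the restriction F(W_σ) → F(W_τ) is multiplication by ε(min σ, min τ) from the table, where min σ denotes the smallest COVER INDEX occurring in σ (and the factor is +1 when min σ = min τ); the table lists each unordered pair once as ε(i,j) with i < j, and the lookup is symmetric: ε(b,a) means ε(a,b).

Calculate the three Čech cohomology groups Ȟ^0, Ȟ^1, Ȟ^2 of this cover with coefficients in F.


intersection data:
  W12={p5,p22,p31} W13={p2,p7,p8,p22} W14={p8,p9,p14} W15={p9,p18,p19} W16={p18,p27,p31} W23={p22,p25,p26} W24={p1,p4,p13} W25={p1,p20,p25} W26={p13,p21,p31} W34={p3,p8,p30} W35={p6,p25,p34} W36={p3,p33,p34} W45={p1,p9,p10} W46={p3,p13,p16} W56={p18,p32,p34}
  W123={p22} W126={p31} W134={p8} W145={p9} W156={p18} W235={p25} W245={p1} W246={p13} W346={p3} W356={p34}
C dims 6,15,10; δ0: rk 6, SNF 1^5·2; δ1: rk 9, SNF 1^9
Ȟ^0 = (6 − 6) − 0 = 0, so Ȟ^0 ≅ 0
Ȟ^1 = (15 − 9) − 6 = 0 plus torsion [2], so Ȟ^1 ≅ Z/2
Ȟ^2 = (10 − 0) − 9 = 1, so Ȟ^2 ≅ Z

Ȟ^0 ≅ 0,  Ȟ^1 ≅ Z/2,  Ȟ^2 ≅ Z


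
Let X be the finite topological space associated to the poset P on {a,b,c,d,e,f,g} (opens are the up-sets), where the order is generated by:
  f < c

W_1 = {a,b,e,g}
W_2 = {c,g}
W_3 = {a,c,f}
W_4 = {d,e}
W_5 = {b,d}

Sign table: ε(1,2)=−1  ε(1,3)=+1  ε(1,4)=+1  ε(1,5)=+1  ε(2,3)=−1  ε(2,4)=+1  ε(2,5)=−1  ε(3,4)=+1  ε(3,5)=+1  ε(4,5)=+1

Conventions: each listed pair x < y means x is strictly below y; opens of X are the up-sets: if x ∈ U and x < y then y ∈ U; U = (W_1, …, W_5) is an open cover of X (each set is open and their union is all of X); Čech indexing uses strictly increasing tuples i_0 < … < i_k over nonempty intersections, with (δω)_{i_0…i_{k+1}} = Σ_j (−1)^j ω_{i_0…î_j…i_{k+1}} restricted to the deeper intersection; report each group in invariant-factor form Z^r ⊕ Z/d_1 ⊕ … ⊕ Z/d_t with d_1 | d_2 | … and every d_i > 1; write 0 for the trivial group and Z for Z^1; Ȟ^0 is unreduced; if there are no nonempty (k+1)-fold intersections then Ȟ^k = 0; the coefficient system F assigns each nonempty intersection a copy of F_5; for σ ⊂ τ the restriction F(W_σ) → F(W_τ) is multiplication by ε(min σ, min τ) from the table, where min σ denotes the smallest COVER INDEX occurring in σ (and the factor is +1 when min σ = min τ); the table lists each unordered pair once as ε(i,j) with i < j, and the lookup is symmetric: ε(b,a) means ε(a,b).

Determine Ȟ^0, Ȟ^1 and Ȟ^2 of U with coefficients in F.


Ȟ^0 = Z/5, Ȟ^1 = Z/5 ⊕ Z/5, Ȟ^2 = 0

nonempty intersections:
  W12={g} W13={a} W14={e} W15={b} W23={c} W45={d}
C dims 5,6; δ0: rk_F5 4
Ȟ^0: (5−4)−0=1 ⇒ Z/5
Ȟ^1: (6−0)−4=2 ⇒ Z/5 ⊕ Z/5
Ȟ^2: (0−0)−0=0 ⇒ 0


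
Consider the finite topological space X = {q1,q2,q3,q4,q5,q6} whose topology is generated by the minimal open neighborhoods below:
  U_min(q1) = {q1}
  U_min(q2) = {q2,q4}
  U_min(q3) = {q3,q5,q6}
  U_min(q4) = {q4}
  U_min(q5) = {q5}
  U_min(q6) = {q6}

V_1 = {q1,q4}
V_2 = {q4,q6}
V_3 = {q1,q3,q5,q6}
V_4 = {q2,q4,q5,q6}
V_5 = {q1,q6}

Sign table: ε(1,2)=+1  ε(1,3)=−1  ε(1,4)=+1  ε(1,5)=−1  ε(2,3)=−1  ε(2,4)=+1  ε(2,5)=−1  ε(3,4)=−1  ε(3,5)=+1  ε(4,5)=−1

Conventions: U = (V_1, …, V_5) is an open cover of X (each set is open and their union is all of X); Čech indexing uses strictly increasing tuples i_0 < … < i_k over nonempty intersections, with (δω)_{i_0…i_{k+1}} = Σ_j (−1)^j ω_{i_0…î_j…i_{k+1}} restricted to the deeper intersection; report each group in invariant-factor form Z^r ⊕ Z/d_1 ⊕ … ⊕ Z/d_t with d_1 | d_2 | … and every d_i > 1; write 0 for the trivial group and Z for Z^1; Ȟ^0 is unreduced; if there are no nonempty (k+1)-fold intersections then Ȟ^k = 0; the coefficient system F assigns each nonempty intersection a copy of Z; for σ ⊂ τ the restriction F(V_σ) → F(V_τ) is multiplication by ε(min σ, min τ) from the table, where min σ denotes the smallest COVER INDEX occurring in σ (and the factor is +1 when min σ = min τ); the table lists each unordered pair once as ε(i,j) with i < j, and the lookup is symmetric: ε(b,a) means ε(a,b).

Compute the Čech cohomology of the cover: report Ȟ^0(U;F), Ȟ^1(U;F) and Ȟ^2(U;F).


Ȟ^0(U;F) ≅ Z, Ȟ^1(U;F) ≅ Z and Ȟ^2(U;F) ≅ 0

intersection data:
  V12={q4} V13={q1} V14={q4} V15={q1} V23={q6} V24={q4,q6} V25={q6} V34={q5,q6} V35={q1,q6} V45={q6}
  V124={q4} V135={q1} V234={q6} V235={q6} V245={q6} V345={q6}
  V2345={q6}
C dims 5,10,6,1; δ0: rk 4, SNF 1^4; δ1: rk 5, SNF 1^5; δ2: rk 1, SNF 1^1
Ȟ^0 = (5 − 4) − 0 = 1, so Ȟ^0 ≅ Z
Ȟ^1 = (10 − 5) − 4 = 1, so Ȟ^1 ≅ Z
Ȟ^2 = (6 − 1) − 5 = 0, so Ȟ^2 ≅ 0


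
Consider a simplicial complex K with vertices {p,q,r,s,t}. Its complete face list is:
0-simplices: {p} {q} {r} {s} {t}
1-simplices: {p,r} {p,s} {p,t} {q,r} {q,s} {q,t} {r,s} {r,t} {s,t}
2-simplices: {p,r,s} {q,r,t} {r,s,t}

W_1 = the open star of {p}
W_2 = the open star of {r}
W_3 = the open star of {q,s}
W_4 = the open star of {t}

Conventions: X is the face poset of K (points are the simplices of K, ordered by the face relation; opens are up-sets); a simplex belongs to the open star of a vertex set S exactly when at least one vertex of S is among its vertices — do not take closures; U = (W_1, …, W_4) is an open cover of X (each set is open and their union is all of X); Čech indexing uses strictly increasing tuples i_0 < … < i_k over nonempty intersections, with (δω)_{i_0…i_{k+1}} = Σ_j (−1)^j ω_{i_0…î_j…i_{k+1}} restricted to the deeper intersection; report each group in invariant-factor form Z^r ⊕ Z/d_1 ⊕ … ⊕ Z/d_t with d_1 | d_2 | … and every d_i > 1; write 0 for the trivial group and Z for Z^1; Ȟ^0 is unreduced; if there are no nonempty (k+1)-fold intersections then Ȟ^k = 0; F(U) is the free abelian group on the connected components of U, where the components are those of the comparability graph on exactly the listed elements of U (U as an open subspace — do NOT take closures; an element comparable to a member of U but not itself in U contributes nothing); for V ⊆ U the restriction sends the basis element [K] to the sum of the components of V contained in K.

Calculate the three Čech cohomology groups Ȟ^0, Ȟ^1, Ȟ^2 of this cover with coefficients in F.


Ȟ^0(U;F) ≅ Z, Ȟ^1(U;F) ≅ Z^2 and Ȟ^2(U;F) ≅ 0

nonempty intersections:
  W1={{p},{p,r},{p,s},{p,t},{p,r,s}} W2={{r},{p,r},{q,r},{r,s},{r,t},{p,r,s},{q,r,t},{r,s,t}} W3={{q},{s},{p,s},{q,r},{q,s},{q,t},{r,s},{s,t},{p,r,s},{q,r,t},{r,s,t}} W4={{t},{p,t},{q,t},{r,t},{s,t},{q,r,t},{r,s,t}}
  W12={{p,r},{p,r,s}} W13={{p,s},{p,r,s}} W14={{p,t}} W23={{q,r},{r,s},{p,r,s},{q,r,t},{r,s,t}} W24={{r,t},{q,r,t},{r,s,t}} W34={{q,t},{s,t},{q,r,t},{r,s,t}}
  W123={{p,r,s}} W234={{q,r,t},{r,s,t}}
components per intersection:
  W1: {{p},{p,r},{p,s},{p,t},{p,r,s}}
  W2: {{r},{p,r},{q,r},{r,s},{r,t},{p,r,s},{q,r,t},{r,s,t}}
  W3: {{q},{s},{p,s},{q,r},{q,s},{q,t},{r,s},{s,t},{p,r,s},{q,r,t},{r,s,t}}
  W4: {{t},{p,t},{q,t},{r,t},{s,t},{q,r,t},{r,s,t}}
  W12: {{p,r},{p,r,s}}
  W13: {{p,s},{p,r,s}}
  W14: {{p,t}}
  W23: {{q,r},{q,r,t}} {{r,s},{p,r,s},{r,s,t}}
  W24: {{r,t},{q,r,t},{r,s,t}}
  W34: {{q,t},{q,r,t}} {{s,t},{r,s,t}}
  W123: {{p,r,s}}
  W234: {{q,r,t}} {{r,s,t}}
C dims 4,8,3; δ0: rk 3, SNF 1^3; δ1: rk 3, SNF 1^3
Ȟ^0: (4−3)−0=1 ⇒ Z
Ȟ^1: (8−3)−3=2 ⇒ Z^2
Ȟ^2: (3−0)−3=0 ⇒ 0


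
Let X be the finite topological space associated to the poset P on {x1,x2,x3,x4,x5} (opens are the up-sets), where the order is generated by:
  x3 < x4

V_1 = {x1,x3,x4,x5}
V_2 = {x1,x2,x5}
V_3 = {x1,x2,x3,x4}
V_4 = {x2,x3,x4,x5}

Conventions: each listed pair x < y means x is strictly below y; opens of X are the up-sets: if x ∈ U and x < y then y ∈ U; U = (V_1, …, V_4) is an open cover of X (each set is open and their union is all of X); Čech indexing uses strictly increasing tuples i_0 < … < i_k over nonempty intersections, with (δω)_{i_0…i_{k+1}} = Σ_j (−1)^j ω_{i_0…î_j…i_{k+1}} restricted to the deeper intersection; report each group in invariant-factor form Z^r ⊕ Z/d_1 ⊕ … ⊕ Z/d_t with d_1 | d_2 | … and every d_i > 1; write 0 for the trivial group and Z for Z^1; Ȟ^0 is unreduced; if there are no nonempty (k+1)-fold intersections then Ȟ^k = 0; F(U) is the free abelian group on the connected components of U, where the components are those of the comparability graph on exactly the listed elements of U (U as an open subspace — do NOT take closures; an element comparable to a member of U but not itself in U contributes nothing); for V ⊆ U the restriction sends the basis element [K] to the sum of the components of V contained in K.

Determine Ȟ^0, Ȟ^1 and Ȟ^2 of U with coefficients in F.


Ȟ^0 ≅ Z^4, Ȟ^1 ≅ 0 and Ȟ^2 ≅ 0

nonempty overlaps:
  V12={x1,x5} V13={x1,x3,x4} V14={x3,x4,x5} V23={x1,x2} V24={x2,x5} V34={x2,x3,x4}
  V123={x1} V124={x5} V134={x3,x4} V234={x2}
components per intersection:
  V1: {x1} {x3,x4} {x5}
  V2: {x1} {x2} {x5}
  V3: {x1} {x2} {x3,x4}
  V4: {x2} {x3,x4} {x5}
  V12: {x1} {x5}
  V13: {x1} {x3,x4}
  V14: {x3,x4} {x5}
  V23: {x1} {x2}
  V24: {x2} {x5}
  V34: {x2} {x3,x4}
  V123: {x1}
  V124: {x5}
  V134: {x3,x4}
  V234: {x2}
C dims 12,12,4; δ0: rk 8, SNF 1^8; δ1: rk 4, SNF 1^4
degree 0: 12−8−0 = 4 → Ȟ^0 ≅ Z^4
degree 1: 12−4−8 = 0 → Ȟ^1 ≅ 0
degree 2: 4−0−4 = 0 → Ȟ^2 ≅ 0


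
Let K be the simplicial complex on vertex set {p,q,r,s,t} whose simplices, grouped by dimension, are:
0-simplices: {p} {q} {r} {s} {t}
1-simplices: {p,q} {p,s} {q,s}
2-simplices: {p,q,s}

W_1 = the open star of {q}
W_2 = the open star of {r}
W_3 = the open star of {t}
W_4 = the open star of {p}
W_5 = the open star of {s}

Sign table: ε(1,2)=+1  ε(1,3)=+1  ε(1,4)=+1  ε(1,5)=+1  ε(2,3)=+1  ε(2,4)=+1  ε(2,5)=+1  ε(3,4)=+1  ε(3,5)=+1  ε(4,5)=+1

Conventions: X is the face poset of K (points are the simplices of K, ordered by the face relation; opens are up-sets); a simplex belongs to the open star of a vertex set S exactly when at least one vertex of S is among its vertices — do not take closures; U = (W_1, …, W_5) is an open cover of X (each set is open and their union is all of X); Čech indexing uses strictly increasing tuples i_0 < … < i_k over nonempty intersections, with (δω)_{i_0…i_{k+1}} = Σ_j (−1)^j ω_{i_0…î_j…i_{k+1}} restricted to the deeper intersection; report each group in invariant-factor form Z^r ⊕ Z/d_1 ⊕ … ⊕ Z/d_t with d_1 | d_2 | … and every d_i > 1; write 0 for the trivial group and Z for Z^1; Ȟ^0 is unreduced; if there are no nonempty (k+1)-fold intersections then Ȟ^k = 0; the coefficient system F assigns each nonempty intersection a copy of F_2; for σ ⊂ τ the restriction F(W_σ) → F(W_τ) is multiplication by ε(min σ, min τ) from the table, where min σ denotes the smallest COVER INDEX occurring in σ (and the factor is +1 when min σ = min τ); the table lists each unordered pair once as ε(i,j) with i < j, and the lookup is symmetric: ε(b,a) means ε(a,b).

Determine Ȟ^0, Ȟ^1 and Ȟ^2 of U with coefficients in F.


intersection data:
  W1={{q},{p,q},{q,s},{p,q,s}} W2={{r}} W3={{t}} W4={{p},{p,q},{p,s},{p,q,s}} W5={{s},{p,s},{q,s},{p,q,s}}
  W14={{p,q},{p,q,s}} W15={{q,s},{p,q,s}} W45={{p,s},{p,q,s}}
  W145={{p,q,s}}
C dims 5,3,1; δ0: rk_F2 2; δ1: rk_F2 1
Ȟ^0 = (5 − 2) − 0 = 3, so Ȟ^0 ≅ Z/2 ⊕ Z/2 ⊕ Z/2
Ȟ^1 = (3 − 1) − 2 = 0, so Ȟ^1 ≅ 0
Ȟ^2 = (1 − 0) − 1 = 0, so Ȟ^2 ≅ 0

Ȟ^0 = Z/2 ⊕ Z/2 ⊕ Z/2, Ȟ^1 = 0, Ȟ^2 = 0


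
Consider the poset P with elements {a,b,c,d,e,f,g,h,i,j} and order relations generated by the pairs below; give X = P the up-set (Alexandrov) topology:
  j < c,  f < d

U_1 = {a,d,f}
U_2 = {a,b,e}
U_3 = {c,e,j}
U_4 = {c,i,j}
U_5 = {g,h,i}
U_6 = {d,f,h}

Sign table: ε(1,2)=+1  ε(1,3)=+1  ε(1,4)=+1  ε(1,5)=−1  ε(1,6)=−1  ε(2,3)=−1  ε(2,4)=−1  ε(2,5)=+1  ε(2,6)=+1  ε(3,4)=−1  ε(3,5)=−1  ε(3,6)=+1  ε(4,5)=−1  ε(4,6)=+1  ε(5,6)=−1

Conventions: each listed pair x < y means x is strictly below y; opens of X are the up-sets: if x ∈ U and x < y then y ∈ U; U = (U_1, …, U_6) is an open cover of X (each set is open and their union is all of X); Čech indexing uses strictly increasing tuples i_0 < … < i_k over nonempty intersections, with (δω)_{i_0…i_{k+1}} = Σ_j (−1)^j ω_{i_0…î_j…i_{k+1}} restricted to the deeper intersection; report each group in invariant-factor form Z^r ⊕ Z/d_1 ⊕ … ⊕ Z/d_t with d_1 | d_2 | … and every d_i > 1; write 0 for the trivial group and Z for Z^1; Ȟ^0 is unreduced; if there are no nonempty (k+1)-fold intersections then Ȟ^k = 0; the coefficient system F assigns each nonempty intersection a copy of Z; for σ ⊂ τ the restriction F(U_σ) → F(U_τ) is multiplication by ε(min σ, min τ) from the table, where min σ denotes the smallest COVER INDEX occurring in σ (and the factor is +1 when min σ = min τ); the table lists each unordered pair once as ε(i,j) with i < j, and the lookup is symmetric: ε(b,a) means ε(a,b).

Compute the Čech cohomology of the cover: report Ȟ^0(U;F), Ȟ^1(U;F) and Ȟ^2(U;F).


Ȟ^0 ≅ 0, Ȟ^1 ≅ Z/2 and Ȟ^2 ≅ 0

nonempty intersections:
  U12={a} U16={d,f} U23={e} U34={c,j} U45={i} U56={h}
C dims 6,6; δ0: rk 6, SNF 1^5·2
Ȟ^0: (6−6)−0=0 ⇒ 0
Ȟ^1: (6−0)−6=0 plus torsion [2] ⇒ Z/2
Ȟ^2: (0−0)−0=0 ⇒ 0


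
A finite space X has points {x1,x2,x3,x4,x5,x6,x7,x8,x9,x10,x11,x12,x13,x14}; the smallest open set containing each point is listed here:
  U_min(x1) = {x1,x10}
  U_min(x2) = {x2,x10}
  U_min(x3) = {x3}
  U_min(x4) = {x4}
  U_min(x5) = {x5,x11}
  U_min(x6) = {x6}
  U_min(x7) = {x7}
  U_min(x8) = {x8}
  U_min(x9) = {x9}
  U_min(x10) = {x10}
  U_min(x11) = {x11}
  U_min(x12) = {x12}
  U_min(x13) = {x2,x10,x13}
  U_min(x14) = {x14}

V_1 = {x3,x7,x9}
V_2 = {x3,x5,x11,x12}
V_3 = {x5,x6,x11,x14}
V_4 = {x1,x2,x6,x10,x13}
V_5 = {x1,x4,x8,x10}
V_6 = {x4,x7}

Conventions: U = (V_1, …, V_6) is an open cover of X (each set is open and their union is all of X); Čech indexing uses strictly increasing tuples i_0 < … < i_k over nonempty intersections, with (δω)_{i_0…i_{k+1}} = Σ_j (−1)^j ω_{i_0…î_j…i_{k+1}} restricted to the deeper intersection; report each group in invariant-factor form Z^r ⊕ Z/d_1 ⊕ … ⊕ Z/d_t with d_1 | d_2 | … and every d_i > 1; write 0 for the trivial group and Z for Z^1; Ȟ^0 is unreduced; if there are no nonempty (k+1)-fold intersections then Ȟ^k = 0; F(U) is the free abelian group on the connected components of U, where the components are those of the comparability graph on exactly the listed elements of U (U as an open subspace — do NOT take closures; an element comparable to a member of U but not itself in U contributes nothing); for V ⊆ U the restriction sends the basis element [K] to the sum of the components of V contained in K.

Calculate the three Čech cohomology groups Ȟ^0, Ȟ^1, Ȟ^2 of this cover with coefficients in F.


Ȟ^0 ≅ Z^10, Ȟ^1 ≅ 0, Ȟ^2 ≅ 0

cover nerve:
  V12={x3} V16={x7} V23={x5,x11} V34={x6} V45={x1,x10} V56={x4}
components per intersection:
  V1: {x3} {x7} {x9}
  V2: {x3} {x5,x11} {x12}
  V3: {x5,x11} {x6} {x14}
  V4: {x1,x2,x10,x13} {x6}
  V5: {x1,x10} {x4} {x8}
  V6: {x4} {x7}
  V12: {x3}
  V16: {x7}
  V23: {x5,x11}
  V34: {x6}
  V45: {x1,x10}
  V56: {x4}
C dims 16,6; δ0: rk 6, SNF 1^6
Ȟ^0: (16−6)−0=10 ⇒ Z^10
Ȟ^1: (6−0)−6=0 ⇒ 0
Ȟ^2: (0−0)−0=0 ⇒ 0


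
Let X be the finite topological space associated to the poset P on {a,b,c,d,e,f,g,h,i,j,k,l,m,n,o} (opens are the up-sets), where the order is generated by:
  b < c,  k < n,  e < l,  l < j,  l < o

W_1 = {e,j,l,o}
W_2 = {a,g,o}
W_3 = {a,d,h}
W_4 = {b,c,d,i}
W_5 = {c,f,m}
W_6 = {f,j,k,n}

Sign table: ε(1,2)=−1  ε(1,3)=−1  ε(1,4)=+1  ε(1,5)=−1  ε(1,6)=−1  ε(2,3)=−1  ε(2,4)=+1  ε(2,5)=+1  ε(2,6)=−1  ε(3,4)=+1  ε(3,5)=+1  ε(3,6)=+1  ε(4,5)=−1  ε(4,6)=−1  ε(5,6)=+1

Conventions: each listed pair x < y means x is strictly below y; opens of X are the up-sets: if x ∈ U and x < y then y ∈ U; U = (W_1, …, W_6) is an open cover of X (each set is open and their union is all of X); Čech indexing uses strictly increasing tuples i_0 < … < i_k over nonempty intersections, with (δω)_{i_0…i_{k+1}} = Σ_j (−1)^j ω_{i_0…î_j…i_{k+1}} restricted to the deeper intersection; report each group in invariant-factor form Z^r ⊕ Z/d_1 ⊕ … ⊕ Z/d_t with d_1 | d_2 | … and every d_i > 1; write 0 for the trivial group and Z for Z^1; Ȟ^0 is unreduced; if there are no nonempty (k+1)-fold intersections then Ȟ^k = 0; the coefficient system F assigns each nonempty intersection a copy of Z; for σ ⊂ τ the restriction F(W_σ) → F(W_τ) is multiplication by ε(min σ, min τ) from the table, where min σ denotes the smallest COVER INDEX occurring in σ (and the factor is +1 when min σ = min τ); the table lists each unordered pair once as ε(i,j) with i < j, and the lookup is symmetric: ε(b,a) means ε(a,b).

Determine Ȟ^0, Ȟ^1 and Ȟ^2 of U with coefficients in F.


nerve simplices:
  W12={o} W16={j} W23={a} W34={d} W45={c} W56={f}
C dims 6,6; δ0: rk 5, SNF 1^5
degree 0: 6−5−0 = 1 → Ȟ^0 ≅ Z
degree 1: 6−0−5 = 1 → Ȟ^1 ≅ Z
degree 2: 0−0−0 = 0 → Ȟ^2 ≅ 0

Ȟ^0(U;F) ≅ Z,  Ȟ^1(U;F) ≅ Z,  Ȟ^2(U;F) ≅ 0


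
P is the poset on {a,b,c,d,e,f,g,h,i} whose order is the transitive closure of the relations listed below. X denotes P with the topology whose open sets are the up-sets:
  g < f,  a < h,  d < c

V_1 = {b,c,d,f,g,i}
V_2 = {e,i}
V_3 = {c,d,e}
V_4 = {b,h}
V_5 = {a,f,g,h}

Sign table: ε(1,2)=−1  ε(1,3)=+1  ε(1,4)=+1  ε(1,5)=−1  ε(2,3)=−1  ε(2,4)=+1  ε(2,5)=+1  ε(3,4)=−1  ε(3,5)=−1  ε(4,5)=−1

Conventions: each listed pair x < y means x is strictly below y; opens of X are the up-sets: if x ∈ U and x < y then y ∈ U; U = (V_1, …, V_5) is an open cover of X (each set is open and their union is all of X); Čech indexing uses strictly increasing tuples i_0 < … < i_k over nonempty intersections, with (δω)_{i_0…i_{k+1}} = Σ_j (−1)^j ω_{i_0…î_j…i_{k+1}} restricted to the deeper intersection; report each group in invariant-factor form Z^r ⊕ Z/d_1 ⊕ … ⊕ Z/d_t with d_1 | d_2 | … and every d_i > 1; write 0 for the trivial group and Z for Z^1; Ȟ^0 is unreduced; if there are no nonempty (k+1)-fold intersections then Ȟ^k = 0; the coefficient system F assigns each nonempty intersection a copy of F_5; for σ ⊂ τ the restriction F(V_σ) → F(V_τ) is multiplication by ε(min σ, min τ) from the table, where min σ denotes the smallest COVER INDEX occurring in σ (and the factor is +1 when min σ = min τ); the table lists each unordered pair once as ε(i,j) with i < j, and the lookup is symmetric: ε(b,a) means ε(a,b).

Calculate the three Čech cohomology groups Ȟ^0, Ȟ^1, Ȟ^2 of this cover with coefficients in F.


Ȟ^0 = Z/5, Ȟ^1 = Z/5 ⊕ Z/5, Ȟ^2 = 0

intersection data:
  V12={i} V13={c,d} V14={b} V15={f,g} V23={e} V45={h}
C dims 5,6; δ0: rk_F5 4
Ȟ^0 = (5 − 4) − 0 = 1, so Ȟ^0 ≅ Z/5
Ȟ^1 = (6 − 0) − 4 = 2, so Ȟ^1 ≅ Z/5 ⊕ Z/5
Ȟ^2 = (0 − 0) − 0 = 0, so Ȟ^2 ≅ 0


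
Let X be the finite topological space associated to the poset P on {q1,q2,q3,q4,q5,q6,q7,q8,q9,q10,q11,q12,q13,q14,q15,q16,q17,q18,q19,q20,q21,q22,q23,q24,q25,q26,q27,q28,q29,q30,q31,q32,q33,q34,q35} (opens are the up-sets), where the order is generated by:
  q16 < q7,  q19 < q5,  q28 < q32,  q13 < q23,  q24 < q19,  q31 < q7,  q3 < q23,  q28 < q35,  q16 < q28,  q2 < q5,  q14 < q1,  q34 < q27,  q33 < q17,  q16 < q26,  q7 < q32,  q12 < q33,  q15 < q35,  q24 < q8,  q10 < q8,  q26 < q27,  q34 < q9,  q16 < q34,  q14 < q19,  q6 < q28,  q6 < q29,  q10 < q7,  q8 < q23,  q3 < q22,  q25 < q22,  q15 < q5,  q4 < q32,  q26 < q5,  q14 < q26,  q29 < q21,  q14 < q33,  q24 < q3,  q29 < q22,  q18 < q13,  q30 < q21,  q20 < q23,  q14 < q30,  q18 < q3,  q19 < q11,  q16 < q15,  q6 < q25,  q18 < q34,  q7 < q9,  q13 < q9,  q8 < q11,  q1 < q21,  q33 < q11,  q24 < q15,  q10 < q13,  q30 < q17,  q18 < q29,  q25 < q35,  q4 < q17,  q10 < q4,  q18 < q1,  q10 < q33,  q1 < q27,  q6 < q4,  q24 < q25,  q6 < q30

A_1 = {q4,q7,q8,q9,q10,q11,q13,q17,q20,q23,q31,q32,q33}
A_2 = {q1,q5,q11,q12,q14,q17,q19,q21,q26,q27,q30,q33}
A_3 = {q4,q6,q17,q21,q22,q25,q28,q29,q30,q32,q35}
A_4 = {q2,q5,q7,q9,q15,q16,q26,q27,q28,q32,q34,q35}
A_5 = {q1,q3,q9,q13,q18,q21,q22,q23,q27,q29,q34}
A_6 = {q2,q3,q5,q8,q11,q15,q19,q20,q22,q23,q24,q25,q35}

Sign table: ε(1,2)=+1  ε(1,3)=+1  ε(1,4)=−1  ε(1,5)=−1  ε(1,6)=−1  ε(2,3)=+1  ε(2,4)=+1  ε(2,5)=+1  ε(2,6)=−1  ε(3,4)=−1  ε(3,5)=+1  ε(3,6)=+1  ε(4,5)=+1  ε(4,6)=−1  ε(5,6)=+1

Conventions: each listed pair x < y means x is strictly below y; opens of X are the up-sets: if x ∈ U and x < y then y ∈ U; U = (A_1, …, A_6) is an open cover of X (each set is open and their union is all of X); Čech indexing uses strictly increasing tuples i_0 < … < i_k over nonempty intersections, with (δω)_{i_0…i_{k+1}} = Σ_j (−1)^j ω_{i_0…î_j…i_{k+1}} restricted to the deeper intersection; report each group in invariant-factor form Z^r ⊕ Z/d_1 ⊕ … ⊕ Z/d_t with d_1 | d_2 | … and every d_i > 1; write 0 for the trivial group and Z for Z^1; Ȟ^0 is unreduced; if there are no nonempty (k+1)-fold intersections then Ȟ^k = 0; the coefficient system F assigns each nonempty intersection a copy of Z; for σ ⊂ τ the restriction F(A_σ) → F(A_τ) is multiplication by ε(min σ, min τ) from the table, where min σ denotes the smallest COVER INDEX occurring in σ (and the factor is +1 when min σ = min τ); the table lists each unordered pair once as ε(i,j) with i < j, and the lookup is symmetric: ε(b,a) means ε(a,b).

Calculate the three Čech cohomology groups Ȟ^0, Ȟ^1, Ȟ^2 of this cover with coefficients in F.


cover nerve:
  A12={q11,q17,q33} A13={q4,q17,q32} A14={q7,q9,q32} A15={q9,q13,q23} A16={q8,q11,q20,q23} A23={q17,q21,q30} A24={q5,q26,q27} A25={q1,q21,q27} A26={q5,q11,q19} A34={q28,q32,q35} A35={q21,q22,q29} A36={q22,q25,q35} A45={q9,q27,q34} A46={q2,q5,q15,q35} A56={q3,q22,q23}
  A123={q17} A126={q11} A134={q32} A145={q9} A156={q23} A235={q21} A245={q27} A246={q5} A346={q35} A356={q22}
C dims 6,15,10; δ0: rk 6, SNF 1^5·2; δ1: rk 9, SNF 1^9
Ȟ^0: (6−6)−0=0 ⇒ 0
Ȟ^1: (15−9)−6=0 plus torsion [2] ⇒ Z/2
Ȟ^2: (10−0)−9=1 ⇒ Z

Ȟ^0(U;F) ≅ 0, Ȟ^1(U;F) ≅ Z/2 and Ȟ^2(U;F) ≅ Z
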